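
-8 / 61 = -0.13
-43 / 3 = -14.33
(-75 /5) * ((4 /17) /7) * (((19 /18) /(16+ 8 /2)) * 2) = -0.05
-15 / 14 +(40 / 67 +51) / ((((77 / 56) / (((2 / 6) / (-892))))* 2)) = -7444193 / 6902742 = -1.08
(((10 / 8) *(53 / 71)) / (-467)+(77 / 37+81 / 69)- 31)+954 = 104542867089 / 112866428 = 926.25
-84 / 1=-84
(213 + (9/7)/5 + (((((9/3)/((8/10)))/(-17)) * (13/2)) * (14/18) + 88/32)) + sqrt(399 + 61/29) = 4 * sqrt(21083)/29 + 3068657/14280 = 234.92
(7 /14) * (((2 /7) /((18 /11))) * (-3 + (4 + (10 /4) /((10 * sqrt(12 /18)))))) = 11 * sqrt(6) /1008 + 11 /126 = 0.11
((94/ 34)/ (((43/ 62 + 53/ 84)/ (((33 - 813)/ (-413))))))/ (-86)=-6818760/ 148751921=-0.05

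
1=1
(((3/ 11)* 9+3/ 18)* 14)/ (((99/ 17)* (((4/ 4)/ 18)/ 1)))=41174/ 363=113.43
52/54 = 26/27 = 0.96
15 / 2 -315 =-615 / 2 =-307.50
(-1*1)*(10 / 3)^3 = -1000 / 27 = -37.04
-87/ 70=-1.24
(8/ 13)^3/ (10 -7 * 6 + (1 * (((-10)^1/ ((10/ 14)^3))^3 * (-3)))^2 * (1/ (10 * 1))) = 4882812500/ 8049654847399635613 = 0.00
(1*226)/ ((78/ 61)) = 6893/ 39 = 176.74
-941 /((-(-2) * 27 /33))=-10351 /18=-575.06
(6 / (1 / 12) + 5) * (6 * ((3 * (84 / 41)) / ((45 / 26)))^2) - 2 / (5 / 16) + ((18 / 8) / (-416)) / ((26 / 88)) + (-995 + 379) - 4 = 1181796063909 / 227271200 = 5199.94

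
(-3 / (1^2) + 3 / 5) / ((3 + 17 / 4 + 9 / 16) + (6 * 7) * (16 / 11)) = -0.03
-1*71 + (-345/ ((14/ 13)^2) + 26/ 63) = -649261/ 1764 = -368.06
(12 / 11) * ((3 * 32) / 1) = 1152 / 11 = 104.73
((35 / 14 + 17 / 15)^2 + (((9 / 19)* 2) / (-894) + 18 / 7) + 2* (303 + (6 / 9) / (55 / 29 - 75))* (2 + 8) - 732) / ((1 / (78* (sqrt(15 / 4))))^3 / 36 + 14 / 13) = 4961.90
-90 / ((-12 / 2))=15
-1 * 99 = -99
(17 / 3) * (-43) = -731 / 3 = -243.67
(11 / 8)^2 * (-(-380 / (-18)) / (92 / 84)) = -80465 / 2208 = -36.44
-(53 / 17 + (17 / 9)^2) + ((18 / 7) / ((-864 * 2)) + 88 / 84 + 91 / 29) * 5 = 127329829 / 8944992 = 14.23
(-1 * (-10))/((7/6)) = 60/7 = 8.57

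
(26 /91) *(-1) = -2 /7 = -0.29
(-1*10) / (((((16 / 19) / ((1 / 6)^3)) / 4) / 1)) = -95 / 432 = -0.22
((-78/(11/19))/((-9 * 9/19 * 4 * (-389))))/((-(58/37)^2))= 6424717/777306024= 0.01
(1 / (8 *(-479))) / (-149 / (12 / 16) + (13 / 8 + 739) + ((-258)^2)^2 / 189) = -21 / 1886565354679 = -0.00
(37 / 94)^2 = 1369 / 8836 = 0.15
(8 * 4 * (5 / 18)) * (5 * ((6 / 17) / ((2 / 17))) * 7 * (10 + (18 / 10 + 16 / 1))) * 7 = 544880 / 3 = 181626.67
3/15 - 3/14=-1/70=-0.01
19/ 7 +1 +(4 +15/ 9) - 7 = 50/ 21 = 2.38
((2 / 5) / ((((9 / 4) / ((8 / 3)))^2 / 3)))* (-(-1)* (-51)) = -34816 / 405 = -85.97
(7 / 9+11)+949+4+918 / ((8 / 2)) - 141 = 18959 / 18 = 1053.28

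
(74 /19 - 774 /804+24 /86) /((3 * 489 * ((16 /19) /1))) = 351547 /135245664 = 0.00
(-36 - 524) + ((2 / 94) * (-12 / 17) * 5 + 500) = -48000 / 799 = -60.08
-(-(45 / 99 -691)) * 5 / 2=-18990 / 11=-1726.36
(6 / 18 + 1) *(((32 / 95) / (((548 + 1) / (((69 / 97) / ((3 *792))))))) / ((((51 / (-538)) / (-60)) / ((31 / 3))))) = 24550016 / 15325840629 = 0.00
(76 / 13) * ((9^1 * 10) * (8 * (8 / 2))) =218880 / 13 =16836.92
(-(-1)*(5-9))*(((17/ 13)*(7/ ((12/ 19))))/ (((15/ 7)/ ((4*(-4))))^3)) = 3176542208/ 131625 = 24133.27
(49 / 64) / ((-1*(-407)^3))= 49 / 4314825152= 0.00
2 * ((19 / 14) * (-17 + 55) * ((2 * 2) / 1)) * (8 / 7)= 23104 / 49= 471.51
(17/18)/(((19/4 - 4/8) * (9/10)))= 20/81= 0.25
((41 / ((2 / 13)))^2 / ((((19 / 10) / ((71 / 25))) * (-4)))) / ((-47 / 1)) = 564.68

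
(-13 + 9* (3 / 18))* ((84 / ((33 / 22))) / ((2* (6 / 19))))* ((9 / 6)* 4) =-6118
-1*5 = -5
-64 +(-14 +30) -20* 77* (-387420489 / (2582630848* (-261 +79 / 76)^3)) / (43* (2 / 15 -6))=-183521524323841559157279 / 3823365094232090504398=-48.00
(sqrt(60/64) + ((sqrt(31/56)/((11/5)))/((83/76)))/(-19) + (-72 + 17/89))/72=-6391/6408 - 5 * sqrt(434)/460152 + sqrt(15)/288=-0.98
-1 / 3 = -0.33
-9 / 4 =-2.25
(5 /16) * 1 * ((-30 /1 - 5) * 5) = -875 /16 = -54.69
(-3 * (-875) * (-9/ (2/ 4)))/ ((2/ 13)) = -307125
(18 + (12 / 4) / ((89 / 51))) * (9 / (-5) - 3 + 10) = 9126 / 89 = 102.54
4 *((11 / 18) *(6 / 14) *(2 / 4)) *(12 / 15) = 44 / 105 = 0.42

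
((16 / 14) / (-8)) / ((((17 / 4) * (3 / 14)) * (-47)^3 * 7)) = 8 / 37064811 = 0.00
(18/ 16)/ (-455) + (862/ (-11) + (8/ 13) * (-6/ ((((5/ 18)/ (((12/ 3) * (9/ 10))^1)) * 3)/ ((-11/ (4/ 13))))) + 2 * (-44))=80855553/ 200200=403.87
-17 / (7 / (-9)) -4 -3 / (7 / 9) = 14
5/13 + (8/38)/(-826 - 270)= 26017/67678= 0.38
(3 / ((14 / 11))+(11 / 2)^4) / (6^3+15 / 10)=102751 / 24360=4.22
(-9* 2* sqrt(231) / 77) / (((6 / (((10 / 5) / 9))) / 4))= -8* sqrt(231) / 231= -0.53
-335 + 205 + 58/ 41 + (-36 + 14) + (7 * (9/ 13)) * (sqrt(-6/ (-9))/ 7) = -6174/ 41 + 3 * sqrt(6)/ 13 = -150.02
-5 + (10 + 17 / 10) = 6.70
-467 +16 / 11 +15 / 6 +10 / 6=-30451 / 66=-461.38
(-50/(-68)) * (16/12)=50/51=0.98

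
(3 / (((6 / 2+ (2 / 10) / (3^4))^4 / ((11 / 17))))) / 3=295946206875 / 37169200627712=0.01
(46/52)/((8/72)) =207/26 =7.96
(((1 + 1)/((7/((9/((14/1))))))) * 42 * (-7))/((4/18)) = -243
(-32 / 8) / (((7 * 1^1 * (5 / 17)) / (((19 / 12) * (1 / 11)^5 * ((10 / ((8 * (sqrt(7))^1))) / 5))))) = -323 * sqrt(7) / 473489940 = -0.00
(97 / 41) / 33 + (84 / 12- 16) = -12080 / 1353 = -8.93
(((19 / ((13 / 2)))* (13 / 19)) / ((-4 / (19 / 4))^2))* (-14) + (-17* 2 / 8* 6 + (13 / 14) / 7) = -64.85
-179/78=-2.29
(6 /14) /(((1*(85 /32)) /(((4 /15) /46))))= 64 /68425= 0.00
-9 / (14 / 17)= -153 / 14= -10.93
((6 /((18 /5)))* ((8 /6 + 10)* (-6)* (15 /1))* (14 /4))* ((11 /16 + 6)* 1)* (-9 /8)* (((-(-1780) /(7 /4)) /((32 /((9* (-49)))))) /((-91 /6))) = 34422073875 /832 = 41372684.95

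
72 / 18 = 4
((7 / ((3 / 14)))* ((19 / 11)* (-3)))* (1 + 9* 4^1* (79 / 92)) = -1366708 / 253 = -5402.01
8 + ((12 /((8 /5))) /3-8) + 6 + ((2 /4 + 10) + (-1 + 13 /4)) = 85 /4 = 21.25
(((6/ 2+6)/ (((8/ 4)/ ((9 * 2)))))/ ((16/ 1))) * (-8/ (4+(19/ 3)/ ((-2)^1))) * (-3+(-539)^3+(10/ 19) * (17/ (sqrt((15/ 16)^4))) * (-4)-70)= 3614901681852/ 475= 7610319330.21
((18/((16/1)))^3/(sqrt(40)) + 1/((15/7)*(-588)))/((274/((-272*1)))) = 34/43155 - 12393*sqrt(10)/175360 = -0.22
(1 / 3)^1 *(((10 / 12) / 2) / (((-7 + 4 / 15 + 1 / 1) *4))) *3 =-25 / 1376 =-0.02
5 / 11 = 0.45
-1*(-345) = 345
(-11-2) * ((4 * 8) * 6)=-2496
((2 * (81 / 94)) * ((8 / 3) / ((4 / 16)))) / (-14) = -432 / 329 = -1.31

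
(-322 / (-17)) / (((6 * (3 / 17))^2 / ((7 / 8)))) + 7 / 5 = 104867 / 6480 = 16.18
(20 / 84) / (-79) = -5 / 1659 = -0.00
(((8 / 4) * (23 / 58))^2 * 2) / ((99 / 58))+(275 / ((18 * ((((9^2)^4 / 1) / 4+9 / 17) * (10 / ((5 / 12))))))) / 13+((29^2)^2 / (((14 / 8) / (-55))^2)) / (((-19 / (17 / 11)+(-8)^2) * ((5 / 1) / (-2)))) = -25431487388592233711147599 / 4705551267778837476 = -5404571.31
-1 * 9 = -9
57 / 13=4.38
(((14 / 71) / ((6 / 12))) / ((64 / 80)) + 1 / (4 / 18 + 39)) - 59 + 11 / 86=-125776485 / 2155418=-58.35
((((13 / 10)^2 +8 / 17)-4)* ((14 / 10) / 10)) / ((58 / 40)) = -21889 / 123250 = -0.18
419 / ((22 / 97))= 40643 / 22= 1847.41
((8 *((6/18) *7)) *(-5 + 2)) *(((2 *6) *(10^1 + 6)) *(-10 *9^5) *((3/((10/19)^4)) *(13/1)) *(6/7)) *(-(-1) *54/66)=3111619944820608/1375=2262996323505.90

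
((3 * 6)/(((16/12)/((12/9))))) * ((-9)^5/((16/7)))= -3720087/8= -465010.88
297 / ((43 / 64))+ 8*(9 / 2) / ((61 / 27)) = 1201284 / 2623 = 457.98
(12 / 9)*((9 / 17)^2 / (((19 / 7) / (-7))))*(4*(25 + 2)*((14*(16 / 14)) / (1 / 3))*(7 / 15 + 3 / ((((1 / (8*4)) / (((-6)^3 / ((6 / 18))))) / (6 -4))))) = 621595683.93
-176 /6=-88 /3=-29.33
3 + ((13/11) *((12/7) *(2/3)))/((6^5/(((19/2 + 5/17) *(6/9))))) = 1272829/424116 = 3.00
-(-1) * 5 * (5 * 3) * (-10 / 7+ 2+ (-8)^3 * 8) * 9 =-19350900 / 7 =-2764414.29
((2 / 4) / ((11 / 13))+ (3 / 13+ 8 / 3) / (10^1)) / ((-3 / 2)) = -3778 / 6435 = -0.59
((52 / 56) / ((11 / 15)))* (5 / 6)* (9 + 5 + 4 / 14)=8125 / 539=15.07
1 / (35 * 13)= 1 / 455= 0.00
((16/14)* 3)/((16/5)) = 15/14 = 1.07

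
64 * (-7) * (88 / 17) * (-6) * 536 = 126787584 / 17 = 7458093.18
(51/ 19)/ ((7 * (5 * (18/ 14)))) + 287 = 81812/ 285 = 287.06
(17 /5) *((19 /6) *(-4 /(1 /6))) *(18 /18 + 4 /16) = -323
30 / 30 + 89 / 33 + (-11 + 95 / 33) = -146 / 33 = -4.42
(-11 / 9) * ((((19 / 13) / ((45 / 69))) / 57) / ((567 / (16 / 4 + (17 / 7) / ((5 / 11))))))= -27577 / 34827975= -0.00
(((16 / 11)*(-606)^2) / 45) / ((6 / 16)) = 5222912 / 165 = 31654.01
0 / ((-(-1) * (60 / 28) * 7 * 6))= 0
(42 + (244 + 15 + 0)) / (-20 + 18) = -301 / 2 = -150.50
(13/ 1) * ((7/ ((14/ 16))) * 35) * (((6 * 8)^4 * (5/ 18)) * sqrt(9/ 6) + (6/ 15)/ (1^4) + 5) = 6573713319.12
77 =77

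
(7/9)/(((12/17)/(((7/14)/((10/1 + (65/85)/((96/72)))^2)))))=68782/13957947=0.00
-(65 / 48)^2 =-4225 / 2304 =-1.83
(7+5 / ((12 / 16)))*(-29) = -1189 / 3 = -396.33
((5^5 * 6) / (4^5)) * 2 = 9375 / 256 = 36.62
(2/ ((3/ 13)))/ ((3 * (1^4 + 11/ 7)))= 91/ 81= 1.12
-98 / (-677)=98 / 677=0.14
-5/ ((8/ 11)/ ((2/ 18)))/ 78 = -55/ 5616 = -0.01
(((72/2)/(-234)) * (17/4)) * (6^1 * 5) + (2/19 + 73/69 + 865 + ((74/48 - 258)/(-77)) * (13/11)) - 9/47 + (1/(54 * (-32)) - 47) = 313923064703063/390795717312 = 803.29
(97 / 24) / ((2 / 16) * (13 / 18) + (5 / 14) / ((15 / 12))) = 4074 / 379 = 10.75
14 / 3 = 4.67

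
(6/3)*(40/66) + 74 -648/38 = 36466/627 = 58.16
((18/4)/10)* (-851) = -7659/20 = -382.95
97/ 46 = 2.11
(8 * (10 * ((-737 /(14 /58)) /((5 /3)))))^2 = 21479163616.65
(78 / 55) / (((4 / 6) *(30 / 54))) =3.83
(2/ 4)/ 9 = 1/ 18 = 0.06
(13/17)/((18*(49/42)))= 13/357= 0.04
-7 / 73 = -0.10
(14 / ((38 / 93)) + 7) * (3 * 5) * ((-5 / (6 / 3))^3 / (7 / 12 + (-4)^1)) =2205000 / 779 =2830.55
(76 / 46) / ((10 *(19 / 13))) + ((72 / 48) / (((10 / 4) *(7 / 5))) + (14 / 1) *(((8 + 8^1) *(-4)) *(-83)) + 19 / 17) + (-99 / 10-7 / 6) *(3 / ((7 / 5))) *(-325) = 1123221037 / 13685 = 82076.80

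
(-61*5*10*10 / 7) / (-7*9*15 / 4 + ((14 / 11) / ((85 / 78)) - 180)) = 114070000 / 10866849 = 10.50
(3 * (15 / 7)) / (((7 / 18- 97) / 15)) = -12150 / 12173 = -1.00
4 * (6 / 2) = 12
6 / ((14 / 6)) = 2.57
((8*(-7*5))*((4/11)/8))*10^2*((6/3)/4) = -636.36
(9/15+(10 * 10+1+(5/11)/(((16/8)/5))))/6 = 3767/220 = 17.12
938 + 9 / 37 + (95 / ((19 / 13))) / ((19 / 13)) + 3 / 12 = 2764103 / 2812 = 982.97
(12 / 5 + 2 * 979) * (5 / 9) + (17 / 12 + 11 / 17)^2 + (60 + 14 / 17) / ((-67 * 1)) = 3046081931 / 2788272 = 1092.46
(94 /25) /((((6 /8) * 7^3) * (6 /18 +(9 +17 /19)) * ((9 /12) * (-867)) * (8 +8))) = -1786 /13002984225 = -0.00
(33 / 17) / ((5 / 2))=66 / 85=0.78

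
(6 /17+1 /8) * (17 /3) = 2.71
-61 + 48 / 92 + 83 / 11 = -13392 / 253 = -52.93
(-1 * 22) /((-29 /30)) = 660 /29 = 22.76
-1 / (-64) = 1 / 64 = 0.02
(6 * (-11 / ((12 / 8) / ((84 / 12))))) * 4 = -1232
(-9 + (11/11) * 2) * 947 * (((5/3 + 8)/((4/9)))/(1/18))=-5190507/2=-2595253.50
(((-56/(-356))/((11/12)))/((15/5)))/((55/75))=840/10769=0.08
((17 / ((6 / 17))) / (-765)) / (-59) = 17 / 15930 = 0.00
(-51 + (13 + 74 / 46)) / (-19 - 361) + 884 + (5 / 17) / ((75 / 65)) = 394190467 / 445740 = 884.35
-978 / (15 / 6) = -1956 / 5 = -391.20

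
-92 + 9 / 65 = -5971 / 65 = -91.86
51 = 51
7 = 7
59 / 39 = 1.51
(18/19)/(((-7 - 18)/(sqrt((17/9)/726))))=-sqrt(102)/5225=-0.00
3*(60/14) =90/7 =12.86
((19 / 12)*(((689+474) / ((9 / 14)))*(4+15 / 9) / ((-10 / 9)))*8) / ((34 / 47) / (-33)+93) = -2718947462 / 2163135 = -1256.95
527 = 527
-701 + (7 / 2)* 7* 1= -1353 / 2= -676.50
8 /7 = 1.14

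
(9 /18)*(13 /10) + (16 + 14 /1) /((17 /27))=16421 /340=48.30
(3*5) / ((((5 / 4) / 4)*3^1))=16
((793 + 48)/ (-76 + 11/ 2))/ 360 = -841/ 25380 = -0.03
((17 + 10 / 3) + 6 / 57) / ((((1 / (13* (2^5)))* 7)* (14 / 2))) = 484640 / 2793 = 173.52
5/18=0.28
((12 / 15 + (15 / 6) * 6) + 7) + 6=28.80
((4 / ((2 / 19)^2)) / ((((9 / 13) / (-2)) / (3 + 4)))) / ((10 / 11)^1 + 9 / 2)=-206492 / 153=-1349.62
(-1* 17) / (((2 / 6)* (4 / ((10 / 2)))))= -255 / 4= -63.75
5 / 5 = 1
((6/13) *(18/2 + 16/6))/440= 7/572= 0.01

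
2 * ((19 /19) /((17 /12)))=24 /17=1.41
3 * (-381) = -1143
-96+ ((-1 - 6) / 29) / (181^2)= -91206631 / 950069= -96.00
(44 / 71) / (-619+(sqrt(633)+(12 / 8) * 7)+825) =38104 / 13131947 - 176 * sqrt(633) / 13131947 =0.00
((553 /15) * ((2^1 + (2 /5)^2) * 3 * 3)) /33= 29862 /1375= 21.72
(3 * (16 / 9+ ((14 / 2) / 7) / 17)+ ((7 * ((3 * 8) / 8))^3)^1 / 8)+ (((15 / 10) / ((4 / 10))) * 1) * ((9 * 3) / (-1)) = 433249 / 408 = 1061.88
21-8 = 13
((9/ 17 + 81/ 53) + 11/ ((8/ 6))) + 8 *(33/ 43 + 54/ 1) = 69496767/ 154972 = 448.45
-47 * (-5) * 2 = 470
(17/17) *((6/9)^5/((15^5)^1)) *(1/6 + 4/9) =176/1660753125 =0.00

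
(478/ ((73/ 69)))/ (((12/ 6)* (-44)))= -16491/ 3212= -5.13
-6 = -6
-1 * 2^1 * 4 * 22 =-176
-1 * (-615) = 615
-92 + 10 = -82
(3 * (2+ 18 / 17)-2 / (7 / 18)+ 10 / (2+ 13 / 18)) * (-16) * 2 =-205440 / 833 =-246.63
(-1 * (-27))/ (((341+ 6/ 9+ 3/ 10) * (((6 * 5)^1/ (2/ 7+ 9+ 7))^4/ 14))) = 42224004/ 439854625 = 0.10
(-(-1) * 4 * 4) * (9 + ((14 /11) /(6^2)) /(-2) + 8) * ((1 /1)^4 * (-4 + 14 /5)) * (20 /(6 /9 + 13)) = -215200 /451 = -477.16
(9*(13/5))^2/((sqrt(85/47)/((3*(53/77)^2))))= 115357203*sqrt(3995)/12599125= 578.71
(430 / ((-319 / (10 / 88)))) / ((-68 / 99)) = 9675 / 43384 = 0.22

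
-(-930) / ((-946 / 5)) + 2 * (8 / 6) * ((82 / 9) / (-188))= -3027997 / 600237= -5.04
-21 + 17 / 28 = -20.39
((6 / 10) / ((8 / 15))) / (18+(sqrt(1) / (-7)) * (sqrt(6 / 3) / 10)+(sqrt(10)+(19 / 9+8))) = 2835 / (4 * (-9 * sqrt(2)+630 * sqrt(10)+17710)) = 0.04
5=5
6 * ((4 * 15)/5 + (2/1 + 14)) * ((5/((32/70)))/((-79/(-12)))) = 22050/79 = 279.11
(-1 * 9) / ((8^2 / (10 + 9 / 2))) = -261 / 128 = -2.04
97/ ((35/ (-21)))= -291/ 5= -58.20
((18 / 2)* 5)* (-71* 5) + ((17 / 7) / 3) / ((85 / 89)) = -1677286 / 105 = -15974.15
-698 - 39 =-737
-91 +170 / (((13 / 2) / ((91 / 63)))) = -53.22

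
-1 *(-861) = 861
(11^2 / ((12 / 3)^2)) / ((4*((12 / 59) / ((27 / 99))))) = 649 / 256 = 2.54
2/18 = 1/9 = 0.11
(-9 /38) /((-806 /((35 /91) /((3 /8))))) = 30 /99541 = 0.00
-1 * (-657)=657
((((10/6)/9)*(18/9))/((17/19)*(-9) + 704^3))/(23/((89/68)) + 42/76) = 642580/10972431839916801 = 0.00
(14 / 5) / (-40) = -7 / 100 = -0.07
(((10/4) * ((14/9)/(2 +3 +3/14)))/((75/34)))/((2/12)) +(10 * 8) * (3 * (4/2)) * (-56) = -88294136/3285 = -26877.97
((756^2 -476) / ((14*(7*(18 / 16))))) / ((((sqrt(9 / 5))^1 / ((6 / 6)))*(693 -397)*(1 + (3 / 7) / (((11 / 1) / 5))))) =10.92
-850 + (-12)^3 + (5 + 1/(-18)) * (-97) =-55037/18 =-3057.61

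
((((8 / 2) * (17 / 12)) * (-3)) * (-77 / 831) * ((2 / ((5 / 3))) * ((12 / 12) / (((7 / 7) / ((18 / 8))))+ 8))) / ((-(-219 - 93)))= 53669 / 864240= 0.06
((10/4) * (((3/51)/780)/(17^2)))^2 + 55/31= 129230613420511/72839073018816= 1.77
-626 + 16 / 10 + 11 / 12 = -37409 / 60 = -623.48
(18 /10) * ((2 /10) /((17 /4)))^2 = 144 /36125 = 0.00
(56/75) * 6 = 112/25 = 4.48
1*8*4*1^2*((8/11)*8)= 2048/11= 186.18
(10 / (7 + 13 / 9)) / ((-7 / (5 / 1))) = -225 / 266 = -0.85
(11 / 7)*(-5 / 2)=-55 / 14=-3.93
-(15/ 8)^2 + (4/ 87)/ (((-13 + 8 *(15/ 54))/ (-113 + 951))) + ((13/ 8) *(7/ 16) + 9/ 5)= -8244599/ 1800320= -4.58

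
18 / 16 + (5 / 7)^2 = 641 / 392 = 1.64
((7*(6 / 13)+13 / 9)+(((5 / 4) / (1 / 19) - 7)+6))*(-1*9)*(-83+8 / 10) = 1055037 / 52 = 20289.17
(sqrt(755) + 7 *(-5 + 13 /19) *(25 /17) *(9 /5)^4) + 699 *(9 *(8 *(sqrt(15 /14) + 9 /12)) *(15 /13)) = 103223.13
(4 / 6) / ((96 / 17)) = 17 / 144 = 0.12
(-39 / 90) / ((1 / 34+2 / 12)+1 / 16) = -1768 / 1055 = -1.68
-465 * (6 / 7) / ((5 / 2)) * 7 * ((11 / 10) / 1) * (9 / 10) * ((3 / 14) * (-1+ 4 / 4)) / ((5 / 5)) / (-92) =0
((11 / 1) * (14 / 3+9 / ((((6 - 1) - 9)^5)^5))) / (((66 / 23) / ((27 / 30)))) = 362539770003324307 / 22517998136852480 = 16.10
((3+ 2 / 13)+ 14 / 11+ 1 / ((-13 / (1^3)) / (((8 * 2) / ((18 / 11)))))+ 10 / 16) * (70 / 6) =50.16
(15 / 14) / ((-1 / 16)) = -120 / 7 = -17.14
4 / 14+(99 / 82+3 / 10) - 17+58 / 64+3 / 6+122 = 4968511 / 45920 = 108.20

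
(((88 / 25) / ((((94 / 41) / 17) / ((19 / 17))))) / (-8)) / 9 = -8569 / 21150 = -0.41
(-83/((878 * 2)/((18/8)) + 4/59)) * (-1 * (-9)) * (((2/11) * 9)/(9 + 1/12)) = -21419478/124231987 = -0.17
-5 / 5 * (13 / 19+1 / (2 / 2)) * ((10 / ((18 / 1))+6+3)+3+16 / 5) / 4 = -5672 / 855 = -6.63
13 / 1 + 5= 18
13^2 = 169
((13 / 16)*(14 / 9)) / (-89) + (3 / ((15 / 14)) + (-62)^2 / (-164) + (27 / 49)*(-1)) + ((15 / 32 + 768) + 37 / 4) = 194782391807 / 257473440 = 756.51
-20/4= -5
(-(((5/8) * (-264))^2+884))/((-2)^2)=-28109/4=-7027.25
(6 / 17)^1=6 / 17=0.35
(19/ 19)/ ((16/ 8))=1/ 2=0.50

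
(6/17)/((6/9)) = 9/17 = 0.53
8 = 8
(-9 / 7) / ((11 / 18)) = -162 / 77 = -2.10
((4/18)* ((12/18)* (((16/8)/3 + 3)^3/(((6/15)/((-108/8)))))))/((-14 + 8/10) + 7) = 33275/837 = 39.76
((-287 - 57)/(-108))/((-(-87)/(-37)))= -3182/2349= -1.35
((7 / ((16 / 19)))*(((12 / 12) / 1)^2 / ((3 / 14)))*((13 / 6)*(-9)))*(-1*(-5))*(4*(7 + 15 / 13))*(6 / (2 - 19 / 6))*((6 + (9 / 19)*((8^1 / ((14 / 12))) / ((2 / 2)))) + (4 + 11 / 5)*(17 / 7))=15419502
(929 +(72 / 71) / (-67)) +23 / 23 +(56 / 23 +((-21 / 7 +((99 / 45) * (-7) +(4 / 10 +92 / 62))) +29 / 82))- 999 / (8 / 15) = -1064506887737 / 1112491048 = -956.87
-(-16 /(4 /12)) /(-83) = -48 /83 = -0.58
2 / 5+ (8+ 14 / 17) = 784 / 85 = 9.22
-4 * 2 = -8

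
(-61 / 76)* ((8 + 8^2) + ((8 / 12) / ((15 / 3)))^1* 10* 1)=-3355 / 57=-58.86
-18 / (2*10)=-9 / 10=-0.90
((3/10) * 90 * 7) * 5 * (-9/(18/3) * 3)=-8505/2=-4252.50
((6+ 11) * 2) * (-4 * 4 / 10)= -272 / 5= -54.40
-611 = -611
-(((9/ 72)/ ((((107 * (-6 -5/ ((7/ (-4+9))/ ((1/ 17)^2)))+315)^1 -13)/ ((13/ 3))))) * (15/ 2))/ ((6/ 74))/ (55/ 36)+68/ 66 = 2632433/ 2337060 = 1.13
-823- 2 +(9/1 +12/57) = -15500/19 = -815.79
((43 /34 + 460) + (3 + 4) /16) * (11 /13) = 1381413 /3536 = 390.67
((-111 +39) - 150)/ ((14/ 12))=-1332/ 7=-190.29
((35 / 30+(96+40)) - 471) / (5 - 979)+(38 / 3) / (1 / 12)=890291 / 5844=152.34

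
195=195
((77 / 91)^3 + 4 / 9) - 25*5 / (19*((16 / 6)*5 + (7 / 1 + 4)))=21388954 / 27425151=0.78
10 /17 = 0.59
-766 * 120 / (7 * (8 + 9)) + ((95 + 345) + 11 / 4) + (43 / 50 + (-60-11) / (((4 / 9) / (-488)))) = 77629.17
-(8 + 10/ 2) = -13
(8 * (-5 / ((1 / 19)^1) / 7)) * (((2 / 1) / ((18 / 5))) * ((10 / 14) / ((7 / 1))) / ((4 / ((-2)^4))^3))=-1216000 / 3087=-393.91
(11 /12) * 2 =11 /6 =1.83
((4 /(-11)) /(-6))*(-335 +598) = 526 /33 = 15.94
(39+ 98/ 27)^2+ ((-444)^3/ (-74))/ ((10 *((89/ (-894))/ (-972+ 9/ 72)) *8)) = 18730014991873/ 129762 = 144341294.00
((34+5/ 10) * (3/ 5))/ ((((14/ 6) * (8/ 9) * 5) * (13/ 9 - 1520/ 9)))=-50301/ 4219600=-0.01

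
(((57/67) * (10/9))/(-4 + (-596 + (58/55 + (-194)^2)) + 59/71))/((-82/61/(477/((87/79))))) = -94749611825/11521894138209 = -0.01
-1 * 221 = -221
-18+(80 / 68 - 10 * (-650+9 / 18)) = 110129 / 17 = 6478.18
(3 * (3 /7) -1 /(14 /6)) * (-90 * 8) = -4320 /7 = -617.14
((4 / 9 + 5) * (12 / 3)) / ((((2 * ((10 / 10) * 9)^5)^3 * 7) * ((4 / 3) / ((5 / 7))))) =5 / 4941387170271576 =0.00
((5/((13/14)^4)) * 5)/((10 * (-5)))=-19208/28561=-0.67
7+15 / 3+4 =16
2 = 2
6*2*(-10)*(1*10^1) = -1200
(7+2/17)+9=274/17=16.12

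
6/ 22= 3/ 11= 0.27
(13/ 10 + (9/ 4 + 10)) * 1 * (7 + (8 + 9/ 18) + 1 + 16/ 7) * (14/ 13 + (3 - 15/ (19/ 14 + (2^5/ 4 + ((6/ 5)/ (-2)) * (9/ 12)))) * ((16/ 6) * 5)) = 10758588077/ 2269540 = 4740.43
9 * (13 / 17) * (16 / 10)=936 / 85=11.01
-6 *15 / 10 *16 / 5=-144 / 5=-28.80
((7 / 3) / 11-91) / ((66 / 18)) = -2996 / 121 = -24.76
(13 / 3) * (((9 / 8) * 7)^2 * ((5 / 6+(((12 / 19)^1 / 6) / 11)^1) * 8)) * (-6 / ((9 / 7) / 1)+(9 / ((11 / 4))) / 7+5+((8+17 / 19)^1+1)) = 13545919023 / 698896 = 19381.88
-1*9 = -9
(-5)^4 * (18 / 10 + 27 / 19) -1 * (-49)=39181 / 19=2062.16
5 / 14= 0.36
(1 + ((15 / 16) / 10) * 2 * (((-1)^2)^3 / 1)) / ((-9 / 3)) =-19 / 48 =-0.40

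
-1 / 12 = -0.08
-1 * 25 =-25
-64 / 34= -32 / 17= -1.88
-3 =-3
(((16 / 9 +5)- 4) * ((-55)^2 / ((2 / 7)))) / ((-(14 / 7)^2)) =-529375 / 72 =-7352.43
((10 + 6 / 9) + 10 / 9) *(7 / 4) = 371 / 18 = 20.61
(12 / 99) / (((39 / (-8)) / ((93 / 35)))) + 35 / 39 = 4161 / 5005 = 0.83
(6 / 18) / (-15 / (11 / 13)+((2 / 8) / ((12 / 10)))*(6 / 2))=-88 / 4515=-0.02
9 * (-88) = -792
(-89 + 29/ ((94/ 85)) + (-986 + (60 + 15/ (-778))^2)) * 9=652610547045/ 28448348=22940.19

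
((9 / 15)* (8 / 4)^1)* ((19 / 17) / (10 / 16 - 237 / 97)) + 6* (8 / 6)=871016 / 119935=7.26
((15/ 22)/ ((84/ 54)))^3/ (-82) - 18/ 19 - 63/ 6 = -11.45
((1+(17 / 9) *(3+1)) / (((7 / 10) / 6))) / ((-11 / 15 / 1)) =-100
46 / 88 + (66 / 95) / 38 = 42967 / 79420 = 0.54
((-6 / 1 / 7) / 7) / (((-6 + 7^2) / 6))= -36 / 2107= -0.02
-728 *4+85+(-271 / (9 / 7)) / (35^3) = -155838646 / 55125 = -2827.00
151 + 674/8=235.25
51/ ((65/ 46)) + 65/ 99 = 236479/ 6435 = 36.75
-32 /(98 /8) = -128 /49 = -2.61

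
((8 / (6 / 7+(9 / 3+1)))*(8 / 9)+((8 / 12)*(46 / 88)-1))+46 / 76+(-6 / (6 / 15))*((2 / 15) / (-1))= 109291 / 31977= 3.42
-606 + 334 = -272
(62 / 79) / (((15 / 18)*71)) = 372 / 28045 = 0.01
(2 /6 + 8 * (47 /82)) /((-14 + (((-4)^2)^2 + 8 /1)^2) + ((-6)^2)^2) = 0.00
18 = 18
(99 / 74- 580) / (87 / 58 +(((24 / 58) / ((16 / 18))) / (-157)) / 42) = -2729496182 / 7075029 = -385.79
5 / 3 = 1.67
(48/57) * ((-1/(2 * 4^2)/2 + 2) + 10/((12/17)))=3101/228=13.60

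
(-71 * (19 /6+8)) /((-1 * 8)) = 4757 /48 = 99.10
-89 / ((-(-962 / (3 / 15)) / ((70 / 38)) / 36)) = -11214 / 9139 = -1.23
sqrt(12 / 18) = 0.82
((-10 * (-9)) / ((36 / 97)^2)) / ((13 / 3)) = 150.79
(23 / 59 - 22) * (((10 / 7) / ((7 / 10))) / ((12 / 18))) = -191250 / 2891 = -66.15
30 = 30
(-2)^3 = -8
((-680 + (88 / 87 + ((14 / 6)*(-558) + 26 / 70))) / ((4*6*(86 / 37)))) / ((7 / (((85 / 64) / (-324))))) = 3793485791 / 182452580352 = 0.02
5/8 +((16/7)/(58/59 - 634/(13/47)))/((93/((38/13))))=357488479/572010264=0.62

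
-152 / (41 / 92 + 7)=-13984 / 685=-20.41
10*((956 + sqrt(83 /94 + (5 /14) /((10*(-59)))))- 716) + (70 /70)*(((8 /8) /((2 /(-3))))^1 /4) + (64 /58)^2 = 5*sqrt(1329867021) /19411 + 16152869 /6728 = 2410.24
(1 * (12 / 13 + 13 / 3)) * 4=820 / 39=21.03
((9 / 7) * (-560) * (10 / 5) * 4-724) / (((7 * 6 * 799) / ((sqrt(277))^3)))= -898034 * sqrt(277) / 16779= -890.77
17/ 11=1.55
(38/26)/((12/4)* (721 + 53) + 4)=0.00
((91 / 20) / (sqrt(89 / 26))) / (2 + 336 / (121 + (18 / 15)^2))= 278551 * sqrt(2314) / 25849160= 0.52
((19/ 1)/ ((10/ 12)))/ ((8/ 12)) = 34.20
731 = 731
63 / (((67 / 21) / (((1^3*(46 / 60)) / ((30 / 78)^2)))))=1714167 / 16750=102.34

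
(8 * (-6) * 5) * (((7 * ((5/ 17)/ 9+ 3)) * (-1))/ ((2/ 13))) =1688960/ 51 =33116.86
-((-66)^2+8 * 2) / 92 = -47.52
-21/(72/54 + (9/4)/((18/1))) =-72/5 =-14.40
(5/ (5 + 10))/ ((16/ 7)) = 0.15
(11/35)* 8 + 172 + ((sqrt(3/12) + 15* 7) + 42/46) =452293/1610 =280.93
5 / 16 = 0.31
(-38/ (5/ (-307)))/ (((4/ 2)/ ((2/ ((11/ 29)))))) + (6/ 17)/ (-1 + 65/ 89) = 23000457/ 3740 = 6149.85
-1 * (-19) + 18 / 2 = 28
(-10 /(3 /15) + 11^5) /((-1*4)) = -161001 /4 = -40250.25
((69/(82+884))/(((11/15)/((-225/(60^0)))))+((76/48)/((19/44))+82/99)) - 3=-2573/126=-20.42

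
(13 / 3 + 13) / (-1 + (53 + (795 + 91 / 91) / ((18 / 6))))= 13 / 238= 0.05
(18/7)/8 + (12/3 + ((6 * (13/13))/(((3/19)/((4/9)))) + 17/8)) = 11761/504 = 23.34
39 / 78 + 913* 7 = 12783 / 2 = 6391.50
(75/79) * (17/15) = 85/79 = 1.08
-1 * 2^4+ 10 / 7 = -14.57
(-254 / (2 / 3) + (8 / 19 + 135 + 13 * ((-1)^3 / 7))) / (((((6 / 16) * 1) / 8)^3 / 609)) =-250180009984 / 171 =-1463040994.06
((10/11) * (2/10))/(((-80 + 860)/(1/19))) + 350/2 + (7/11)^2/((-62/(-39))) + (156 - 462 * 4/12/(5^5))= 2876820647761/8685909375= 331.21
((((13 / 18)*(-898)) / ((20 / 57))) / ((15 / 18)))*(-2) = 110903 / 25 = 4436.12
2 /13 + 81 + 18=1289 /13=99.15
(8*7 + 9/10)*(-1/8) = -569/80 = -7.11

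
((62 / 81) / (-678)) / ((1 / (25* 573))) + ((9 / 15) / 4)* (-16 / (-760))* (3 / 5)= -703036373 / 43476750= -16.17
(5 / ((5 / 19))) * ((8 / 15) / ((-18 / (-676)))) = 51376 / 135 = 380.56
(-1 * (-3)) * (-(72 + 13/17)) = -3711/17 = -218.29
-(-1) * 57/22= 57/22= 2.59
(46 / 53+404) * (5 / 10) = 10729 / 53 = 202.43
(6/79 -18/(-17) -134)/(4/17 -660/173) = 15434887/415856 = 37.12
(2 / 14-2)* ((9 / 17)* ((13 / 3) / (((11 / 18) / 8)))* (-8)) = 584064 / 1309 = 446.19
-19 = -19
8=8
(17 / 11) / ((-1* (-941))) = 17 / 10351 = 0.00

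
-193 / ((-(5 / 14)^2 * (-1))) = -37828 / 25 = -1513.12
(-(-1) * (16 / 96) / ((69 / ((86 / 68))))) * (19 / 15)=817 / 211140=0.00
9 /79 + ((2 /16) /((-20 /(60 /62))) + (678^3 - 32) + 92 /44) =134335406245009 /431024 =311665722.20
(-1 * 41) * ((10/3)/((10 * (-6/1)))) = 41/18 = 2.28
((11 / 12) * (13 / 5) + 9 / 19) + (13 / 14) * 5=59849 / 7980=7.50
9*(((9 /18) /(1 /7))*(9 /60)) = 189 /40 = 4.72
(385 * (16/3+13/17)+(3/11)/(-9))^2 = 1734668116624/314721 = 5511764.76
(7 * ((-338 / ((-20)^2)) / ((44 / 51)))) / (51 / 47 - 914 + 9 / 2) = 166803 / 22101200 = 0.01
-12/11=-1.09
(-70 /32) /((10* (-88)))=7 /2816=0.00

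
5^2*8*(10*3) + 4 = 6004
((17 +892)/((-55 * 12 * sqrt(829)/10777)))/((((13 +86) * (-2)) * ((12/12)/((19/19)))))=2.60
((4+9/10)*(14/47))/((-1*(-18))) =343/4230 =0.08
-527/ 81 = -6.51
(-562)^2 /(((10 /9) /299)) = 424968102 /5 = 84993620.40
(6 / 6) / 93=1 / 93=0.01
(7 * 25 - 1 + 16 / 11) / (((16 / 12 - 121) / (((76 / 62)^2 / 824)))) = -1045095 / 390883867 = -0.00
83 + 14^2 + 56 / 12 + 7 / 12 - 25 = 1037 / 4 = 259.25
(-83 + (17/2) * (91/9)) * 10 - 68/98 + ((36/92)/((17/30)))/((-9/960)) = -7743311/172431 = -44.91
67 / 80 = 0.84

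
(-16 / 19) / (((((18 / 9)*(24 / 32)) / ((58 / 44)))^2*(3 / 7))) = -94192 / 62073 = -1.52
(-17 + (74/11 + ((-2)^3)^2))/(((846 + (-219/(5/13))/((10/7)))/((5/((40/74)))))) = 182225/164054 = 1.11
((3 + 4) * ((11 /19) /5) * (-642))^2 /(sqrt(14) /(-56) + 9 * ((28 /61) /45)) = 36372333778704 * sqrt(14) /29815351 + 934947858442752 /149076755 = 10836108.66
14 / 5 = 2.80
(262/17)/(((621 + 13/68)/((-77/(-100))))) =20174/1056025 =0.02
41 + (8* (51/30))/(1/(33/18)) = 989/15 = 65.93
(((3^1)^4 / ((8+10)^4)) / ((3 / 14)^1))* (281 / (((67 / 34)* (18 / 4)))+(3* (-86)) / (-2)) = 678265 / 1172232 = 0.58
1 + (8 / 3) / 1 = 11 / 3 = 3.67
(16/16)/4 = 1/4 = 0.25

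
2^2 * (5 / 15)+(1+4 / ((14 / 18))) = 157 / 21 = 7.48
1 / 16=0.06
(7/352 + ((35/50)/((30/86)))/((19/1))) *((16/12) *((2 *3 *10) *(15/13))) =62951/5434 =11.58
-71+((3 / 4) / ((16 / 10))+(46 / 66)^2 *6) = -785435 / 11616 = -67.62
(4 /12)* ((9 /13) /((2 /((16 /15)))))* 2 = 16 /65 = 0.25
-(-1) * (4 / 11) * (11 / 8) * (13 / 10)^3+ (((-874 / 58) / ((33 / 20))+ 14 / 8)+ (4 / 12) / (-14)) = -28171599 / 4466000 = -6.31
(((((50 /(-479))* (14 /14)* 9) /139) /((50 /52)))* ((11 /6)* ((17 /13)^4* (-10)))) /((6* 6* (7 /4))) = 18374620 /3071847597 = 0.01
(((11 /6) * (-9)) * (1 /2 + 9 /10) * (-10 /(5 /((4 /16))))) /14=33 /40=0.82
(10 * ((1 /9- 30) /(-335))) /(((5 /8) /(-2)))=-8608 /3015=-2.86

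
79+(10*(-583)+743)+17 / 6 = -5005.17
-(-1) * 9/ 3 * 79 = 237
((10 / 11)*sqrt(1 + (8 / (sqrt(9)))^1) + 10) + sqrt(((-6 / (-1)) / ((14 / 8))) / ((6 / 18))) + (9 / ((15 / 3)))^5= 10*sqrt(33) / 33 + 6*sqrt(14) / 7 + 90299 / 3125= 33.84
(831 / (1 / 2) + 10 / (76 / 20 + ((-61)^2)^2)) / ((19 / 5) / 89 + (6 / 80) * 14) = 5120124180041 / 3366271017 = 1521.01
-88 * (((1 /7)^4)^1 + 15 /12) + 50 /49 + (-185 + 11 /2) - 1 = -1390257 /4802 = -289.52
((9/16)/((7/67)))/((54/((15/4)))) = 335/896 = 0.37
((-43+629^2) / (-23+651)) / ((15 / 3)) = 197799 / 1570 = 125.99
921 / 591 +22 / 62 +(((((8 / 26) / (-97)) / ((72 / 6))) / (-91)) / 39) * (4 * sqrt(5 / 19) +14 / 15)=4 * sqrt(95) / 255091473 +336145362274 / 175696649505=1.91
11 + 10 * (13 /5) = 37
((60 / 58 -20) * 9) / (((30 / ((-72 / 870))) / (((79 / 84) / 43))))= 2607 / 253141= 0.01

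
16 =16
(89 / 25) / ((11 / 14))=4.53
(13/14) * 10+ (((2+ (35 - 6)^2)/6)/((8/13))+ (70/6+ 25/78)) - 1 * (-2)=1098925/4368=251.59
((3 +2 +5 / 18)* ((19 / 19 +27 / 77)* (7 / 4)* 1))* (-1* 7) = -8645 / 99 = -87.32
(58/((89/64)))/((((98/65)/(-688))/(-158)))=13114050560/4361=3007120.06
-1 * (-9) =9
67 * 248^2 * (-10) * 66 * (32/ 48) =-1813137920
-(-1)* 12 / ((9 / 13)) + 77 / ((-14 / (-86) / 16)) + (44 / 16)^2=364459 / 48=7592.90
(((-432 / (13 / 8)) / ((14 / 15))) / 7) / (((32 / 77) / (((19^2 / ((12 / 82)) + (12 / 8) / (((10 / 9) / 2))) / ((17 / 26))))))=-369807.43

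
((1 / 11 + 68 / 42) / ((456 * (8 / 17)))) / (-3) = -6715 / 2528064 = -0.00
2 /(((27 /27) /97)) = 194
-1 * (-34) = 34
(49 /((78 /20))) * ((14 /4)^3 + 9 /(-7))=81515 /156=522.53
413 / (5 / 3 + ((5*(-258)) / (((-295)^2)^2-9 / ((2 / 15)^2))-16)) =-7506704637705 / 260523247181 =-28.81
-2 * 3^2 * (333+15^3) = -66744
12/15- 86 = -426/5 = -85.20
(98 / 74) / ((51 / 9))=147 / 629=0.23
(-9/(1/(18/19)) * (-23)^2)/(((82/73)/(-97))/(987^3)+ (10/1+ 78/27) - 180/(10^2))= -2917337961898325070/7172287494516397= -406.75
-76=-76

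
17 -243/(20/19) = -4277/20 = -213.85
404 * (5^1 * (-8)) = -16160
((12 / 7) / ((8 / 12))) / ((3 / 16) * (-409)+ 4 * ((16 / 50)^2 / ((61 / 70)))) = -2196000 / 65089717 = -0.03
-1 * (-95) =95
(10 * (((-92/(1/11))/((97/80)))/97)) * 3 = -2428800/9409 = -258.14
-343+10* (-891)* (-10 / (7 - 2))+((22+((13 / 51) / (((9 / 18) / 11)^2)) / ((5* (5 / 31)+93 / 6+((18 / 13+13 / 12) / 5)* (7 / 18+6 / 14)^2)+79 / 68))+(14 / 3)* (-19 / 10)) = 870978103533968 / 49778525535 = 17497.07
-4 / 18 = -2 / 9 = -0.22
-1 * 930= -930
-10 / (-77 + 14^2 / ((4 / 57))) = -5 / 1358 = -0.00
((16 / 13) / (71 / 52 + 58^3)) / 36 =16 / 91313055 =0.00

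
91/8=11.38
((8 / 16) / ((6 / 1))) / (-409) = -1 / 4908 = -0.00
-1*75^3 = -421875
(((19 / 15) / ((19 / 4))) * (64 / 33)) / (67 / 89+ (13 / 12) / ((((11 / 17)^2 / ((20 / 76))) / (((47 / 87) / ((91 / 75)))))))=3866627072 / 7895028945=0.49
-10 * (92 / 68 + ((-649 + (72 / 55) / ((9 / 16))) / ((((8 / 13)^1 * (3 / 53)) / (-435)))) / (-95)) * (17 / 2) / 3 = 4027033193 / 1672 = 2408512.68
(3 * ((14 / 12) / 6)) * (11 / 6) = 77 / 72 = 1.07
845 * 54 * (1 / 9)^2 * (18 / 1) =10140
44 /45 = 0.98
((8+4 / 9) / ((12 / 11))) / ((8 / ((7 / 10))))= 1463 / 2160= 0.68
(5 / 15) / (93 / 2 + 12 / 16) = 4 / 567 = 0.01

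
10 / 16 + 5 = 5.62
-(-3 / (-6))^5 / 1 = -1 / 32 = -0.03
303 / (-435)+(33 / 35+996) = 996.25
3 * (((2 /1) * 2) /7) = 12 /7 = 1.71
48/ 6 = 8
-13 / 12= -1.08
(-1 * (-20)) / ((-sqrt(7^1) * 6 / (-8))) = 80 * sqrt(7) / 21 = 10.08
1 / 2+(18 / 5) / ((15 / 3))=1.22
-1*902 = -902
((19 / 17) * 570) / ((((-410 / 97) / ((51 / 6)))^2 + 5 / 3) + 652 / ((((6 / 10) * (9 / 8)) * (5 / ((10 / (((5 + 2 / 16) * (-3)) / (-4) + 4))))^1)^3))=107835883068257761734 / 6272905491098007251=17.19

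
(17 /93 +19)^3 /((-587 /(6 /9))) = -11355716608 /1416472677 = -8.02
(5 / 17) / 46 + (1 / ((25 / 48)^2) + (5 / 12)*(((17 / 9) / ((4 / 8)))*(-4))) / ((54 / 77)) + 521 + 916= 510677609381 / 356298750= 1433.28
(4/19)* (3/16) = 3/76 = 0.04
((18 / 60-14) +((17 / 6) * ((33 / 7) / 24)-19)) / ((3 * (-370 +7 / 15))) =0.03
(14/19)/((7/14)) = 28/19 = 1.47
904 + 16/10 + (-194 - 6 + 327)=5163/5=1032.60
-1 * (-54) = 54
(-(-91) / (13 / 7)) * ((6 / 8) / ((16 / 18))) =1323 / 32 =41.34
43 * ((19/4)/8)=817/32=25.53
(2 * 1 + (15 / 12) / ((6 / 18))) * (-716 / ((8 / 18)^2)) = -333477 / 16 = -20842.31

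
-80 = -80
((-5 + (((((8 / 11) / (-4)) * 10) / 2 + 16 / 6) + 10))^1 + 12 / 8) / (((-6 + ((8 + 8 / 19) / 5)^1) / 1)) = -10355 / 5412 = -1.91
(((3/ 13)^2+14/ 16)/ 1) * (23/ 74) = 28865/ 100048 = 0.29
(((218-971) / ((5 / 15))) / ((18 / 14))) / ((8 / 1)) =-1757 / 8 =-219.62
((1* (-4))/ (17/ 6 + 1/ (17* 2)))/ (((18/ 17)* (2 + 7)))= -289/ 1971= -0.15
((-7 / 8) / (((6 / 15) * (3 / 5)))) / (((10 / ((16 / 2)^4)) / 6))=-8960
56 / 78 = 28 / 39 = 0.72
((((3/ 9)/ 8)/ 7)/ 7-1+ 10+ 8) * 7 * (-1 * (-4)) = 19993/ 42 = 476.02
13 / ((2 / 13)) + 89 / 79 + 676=120337 / 158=761.63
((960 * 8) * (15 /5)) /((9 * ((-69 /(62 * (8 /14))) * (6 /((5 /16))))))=-99200 /1449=-68.46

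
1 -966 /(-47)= 1013 /47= 21.55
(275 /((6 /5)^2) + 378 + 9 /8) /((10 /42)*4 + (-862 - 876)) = -287329 /875472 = -0.33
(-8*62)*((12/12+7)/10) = -1984/5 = -396.80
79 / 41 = 1.93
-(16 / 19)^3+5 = 30199 / 6859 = 4.40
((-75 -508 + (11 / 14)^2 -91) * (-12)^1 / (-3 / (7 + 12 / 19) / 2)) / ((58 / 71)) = -46853965 / 931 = -50326.49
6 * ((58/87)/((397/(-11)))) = -0.11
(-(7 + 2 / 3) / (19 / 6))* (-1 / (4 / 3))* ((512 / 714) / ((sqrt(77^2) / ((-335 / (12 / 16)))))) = -7.55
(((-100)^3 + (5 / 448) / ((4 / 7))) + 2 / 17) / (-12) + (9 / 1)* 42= 4371740075 / 52224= 83711.32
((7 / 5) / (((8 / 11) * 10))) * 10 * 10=77 / 4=19.25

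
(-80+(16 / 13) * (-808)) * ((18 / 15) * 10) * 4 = -670464 / 13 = -51574.15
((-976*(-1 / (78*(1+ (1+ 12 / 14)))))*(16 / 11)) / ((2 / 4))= 27328 / 2145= 12.74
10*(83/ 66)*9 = 1245/ 11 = 113.18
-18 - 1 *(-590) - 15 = 557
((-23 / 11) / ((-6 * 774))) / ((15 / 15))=23 / 51084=0.00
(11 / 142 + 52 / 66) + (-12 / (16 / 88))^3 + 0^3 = -1347202201 / 4686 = -287495.13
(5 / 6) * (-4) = -3.33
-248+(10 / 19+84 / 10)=-22712 / 95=-239.07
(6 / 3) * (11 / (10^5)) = 11 / 50000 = 0.00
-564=-564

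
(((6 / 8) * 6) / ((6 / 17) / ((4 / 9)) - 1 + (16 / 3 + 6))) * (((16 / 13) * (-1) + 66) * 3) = 1159434 / 14755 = 78.58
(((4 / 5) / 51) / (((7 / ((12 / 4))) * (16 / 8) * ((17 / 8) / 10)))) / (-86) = -16 / 86989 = -0.00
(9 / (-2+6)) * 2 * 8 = 36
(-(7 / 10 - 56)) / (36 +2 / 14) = 3871 / 2530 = 1.53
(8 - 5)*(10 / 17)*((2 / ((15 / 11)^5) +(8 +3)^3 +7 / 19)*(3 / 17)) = 38430539876 / 92660625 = 414.75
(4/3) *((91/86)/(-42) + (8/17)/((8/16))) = 8035/6579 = 1.22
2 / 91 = 0.02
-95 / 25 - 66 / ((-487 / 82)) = 7.31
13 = 13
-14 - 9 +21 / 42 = -45 / 2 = -22.50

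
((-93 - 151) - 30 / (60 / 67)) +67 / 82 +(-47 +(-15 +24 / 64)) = -110965 / 328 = -338.31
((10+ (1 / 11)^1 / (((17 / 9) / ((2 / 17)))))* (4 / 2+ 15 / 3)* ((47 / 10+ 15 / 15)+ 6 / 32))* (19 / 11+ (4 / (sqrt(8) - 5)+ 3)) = 4352145504 / 2972365 - 52435488* sqrt(2) / 270215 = 1189.77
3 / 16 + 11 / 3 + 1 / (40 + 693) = 135653 / 35184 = 3.86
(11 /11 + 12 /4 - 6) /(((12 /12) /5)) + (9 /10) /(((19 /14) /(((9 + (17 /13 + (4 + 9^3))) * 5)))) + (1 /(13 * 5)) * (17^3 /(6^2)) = 109227167 /44460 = 2456.75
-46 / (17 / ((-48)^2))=-105984 / 17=-6234.35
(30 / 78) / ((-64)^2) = 5 / 53248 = 0.00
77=77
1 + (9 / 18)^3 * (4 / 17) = 35 / 34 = 1.03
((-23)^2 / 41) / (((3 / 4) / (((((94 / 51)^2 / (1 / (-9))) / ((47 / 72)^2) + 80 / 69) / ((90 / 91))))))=-5892481504 / 4798845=-1227.90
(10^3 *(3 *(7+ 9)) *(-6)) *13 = -3744000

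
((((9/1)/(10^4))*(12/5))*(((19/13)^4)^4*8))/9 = 1730648481405727006086/2079426903697437003125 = 0.83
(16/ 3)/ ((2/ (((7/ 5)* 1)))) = 56/ 15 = 3.73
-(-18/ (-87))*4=-24/ 29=-0.83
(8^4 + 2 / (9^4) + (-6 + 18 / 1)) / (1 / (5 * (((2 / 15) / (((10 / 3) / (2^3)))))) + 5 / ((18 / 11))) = 43124144 / 38637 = 1116.14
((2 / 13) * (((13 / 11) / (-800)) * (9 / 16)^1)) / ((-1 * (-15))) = -3 / 352000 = -0.00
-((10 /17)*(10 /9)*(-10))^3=1000000000 /3581577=279.21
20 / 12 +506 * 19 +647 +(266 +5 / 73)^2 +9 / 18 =2591672065 / 31974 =81055.61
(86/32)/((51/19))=817/816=1.00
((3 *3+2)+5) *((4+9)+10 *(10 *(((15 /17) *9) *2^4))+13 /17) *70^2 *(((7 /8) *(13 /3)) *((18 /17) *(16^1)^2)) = 296198371123200 /289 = 1024907858557.79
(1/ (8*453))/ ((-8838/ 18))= -1/ 1779384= -0.00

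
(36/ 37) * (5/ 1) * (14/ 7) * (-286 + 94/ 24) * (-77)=211333.78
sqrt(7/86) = sqrt(602)/86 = 0.29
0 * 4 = 0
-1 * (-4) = 4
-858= -858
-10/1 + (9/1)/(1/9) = 71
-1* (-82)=82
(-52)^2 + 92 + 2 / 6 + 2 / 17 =2796.45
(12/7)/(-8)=-3/14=-0.21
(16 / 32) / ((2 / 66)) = 16.50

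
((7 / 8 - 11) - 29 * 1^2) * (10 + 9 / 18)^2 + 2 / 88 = -1518355 / 352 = -4313.51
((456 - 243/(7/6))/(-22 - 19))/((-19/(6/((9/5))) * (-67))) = -5780/365351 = -0.02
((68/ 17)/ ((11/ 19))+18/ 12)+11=19.41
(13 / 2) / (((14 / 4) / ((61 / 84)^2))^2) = 0.15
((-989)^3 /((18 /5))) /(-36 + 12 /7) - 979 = 6770685827 /864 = 7836441.93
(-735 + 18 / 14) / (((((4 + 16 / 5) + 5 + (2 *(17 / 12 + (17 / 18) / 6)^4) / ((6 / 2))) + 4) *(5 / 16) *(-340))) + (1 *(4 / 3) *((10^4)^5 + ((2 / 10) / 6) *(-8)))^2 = 5544029053835999999970431845046208000000145546426951936 / 311851634278275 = 17777777777777777777682960000000000000000.00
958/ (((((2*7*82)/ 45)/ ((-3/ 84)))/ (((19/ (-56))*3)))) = 1228635/ 900032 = 1.37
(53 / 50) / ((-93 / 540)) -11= -2659 / 155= -17.15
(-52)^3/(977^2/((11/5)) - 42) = -118976/367091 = -0.32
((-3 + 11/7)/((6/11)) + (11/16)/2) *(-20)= 45.51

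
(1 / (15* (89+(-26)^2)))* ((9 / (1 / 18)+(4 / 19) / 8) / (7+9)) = 6157 / 6976800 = 0.00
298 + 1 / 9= 2683 / 9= 298.11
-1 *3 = -3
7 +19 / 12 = 103 / 12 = 8.58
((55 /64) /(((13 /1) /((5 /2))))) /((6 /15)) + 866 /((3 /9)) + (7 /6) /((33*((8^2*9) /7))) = 7704940703 /2965248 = 2598.41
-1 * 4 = -4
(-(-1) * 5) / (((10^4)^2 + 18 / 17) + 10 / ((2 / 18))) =85 / 1700001548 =0.00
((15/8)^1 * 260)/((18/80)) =6500/3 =2166.67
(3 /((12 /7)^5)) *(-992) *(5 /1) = -2605085 /2592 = -1005.05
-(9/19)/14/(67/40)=-180/8911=-0.02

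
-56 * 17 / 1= -952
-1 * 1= -1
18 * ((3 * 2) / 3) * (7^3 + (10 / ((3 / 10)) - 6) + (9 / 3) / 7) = 93432 / 7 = 13347.43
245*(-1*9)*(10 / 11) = -22050 / 11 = -2004.55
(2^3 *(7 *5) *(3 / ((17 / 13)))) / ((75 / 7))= 59.95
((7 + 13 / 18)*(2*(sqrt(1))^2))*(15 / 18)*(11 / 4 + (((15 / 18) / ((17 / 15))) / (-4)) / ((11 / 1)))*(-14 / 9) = -6630995 / 121176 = -54.72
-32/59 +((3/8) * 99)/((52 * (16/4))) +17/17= 62451/98176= 0.64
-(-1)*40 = 40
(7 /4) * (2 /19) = 7 /38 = 0.18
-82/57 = -1.44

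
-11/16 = -0.69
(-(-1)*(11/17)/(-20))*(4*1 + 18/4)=-11/40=-0.28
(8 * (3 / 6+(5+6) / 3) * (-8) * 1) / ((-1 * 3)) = 800 / 9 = 88.89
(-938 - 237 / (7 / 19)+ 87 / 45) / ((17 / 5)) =-165832 / 357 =-464.52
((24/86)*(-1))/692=-0.00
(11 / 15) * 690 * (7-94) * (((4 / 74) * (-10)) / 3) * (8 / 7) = 9065.02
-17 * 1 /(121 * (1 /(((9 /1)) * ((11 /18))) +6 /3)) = -17 /264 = -0.06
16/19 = 0.84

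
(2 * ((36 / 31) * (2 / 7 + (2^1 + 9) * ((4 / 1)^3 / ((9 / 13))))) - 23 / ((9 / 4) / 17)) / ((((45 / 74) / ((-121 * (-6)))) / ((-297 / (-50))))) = 421014178904 / 27125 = 15521260.05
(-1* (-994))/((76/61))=797.82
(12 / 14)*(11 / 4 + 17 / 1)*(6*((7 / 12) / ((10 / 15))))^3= 313551 / 128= 2449.62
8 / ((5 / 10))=16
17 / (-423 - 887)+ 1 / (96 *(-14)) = -12079 / 880320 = -0.01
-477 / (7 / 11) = -5247 / 7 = -749.57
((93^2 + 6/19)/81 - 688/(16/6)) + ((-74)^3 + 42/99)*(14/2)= -16007589791/5643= -2836716.25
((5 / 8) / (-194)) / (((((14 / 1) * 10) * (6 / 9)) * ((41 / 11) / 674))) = -0.01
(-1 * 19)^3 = -6859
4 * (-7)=-28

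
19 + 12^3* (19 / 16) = 2071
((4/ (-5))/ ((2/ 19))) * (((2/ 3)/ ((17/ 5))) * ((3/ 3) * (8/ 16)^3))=-19/ 102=-0.19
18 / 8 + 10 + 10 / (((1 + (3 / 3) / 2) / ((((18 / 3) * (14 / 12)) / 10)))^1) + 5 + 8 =359 / 12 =29.92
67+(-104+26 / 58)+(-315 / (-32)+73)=42959 / 928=46.29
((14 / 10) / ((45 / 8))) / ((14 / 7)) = 28 / 225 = 0.12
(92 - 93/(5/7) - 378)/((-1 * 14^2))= 2081/980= 2.12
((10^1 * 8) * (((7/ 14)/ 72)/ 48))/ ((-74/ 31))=-155/ 31968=-0.00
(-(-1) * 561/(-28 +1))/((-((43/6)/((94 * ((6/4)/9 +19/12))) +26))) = 61523/77115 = 0.80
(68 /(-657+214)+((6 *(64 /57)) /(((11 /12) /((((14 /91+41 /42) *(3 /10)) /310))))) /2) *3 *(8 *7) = -23425476576 /932814025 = -25.11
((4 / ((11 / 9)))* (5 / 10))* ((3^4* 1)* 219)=319302 / 11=29027.45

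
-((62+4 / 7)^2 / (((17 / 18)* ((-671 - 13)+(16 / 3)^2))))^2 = -60367958381124 / 1509642255625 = -39.99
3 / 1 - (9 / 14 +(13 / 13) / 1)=19 / 14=1.36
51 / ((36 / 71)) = 1207 / 12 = 100.58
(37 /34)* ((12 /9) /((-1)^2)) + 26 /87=2588 /1479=1.75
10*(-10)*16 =-1600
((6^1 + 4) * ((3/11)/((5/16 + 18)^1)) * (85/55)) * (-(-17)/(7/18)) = 2496960/248171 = 10.06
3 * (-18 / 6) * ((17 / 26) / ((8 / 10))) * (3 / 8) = -2.76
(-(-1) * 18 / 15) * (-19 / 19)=-6 / 5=-1.20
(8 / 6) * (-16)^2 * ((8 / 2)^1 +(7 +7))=6144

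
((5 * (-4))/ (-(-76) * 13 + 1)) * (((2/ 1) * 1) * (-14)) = 560/ 989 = 0.57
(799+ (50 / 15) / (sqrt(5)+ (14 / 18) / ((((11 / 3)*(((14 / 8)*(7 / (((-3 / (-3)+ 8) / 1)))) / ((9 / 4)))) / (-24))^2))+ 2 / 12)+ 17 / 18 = 800.15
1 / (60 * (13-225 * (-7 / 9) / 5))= 1 / 2880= 0.00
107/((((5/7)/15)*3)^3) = 36701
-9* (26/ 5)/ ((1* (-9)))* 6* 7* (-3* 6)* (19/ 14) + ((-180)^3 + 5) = -29186651/ 5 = -5837330.20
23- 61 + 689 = 651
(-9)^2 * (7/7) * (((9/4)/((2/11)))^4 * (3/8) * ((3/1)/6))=23342483043/65536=356178.02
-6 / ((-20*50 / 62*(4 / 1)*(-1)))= -93 / 1000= -0.09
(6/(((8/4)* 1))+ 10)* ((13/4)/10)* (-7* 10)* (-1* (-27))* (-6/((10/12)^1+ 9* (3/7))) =2012283/197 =10214.63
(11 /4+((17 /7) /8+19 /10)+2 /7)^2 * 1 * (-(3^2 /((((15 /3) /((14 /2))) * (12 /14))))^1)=-6456267 /16000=-403.52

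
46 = 46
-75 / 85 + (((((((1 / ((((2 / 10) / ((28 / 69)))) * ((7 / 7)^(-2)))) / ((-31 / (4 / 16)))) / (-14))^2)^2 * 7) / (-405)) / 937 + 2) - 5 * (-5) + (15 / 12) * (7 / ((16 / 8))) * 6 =22630789916600587740713 / 432152124214782355344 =52.37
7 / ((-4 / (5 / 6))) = -35 / 24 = -1.46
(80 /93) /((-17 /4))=-320 /1581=-0.20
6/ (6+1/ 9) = 54/ 55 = 0.98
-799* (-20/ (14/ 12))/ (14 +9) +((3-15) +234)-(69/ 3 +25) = 123894/ 161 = 769.53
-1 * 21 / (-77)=3 / 11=0.27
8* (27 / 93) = 72 / 31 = 2.32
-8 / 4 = -2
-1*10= -10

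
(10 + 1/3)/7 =31/21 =1.48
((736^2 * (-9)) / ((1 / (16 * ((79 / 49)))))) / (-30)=1027055616 / 245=4192063.74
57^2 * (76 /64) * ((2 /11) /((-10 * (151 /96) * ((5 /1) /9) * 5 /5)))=-3333474 /41525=-80.28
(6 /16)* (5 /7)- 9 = -8.73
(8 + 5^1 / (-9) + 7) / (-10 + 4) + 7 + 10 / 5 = 178 / 27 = 6.59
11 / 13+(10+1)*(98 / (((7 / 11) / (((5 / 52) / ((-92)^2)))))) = 190443 / 220064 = 0.87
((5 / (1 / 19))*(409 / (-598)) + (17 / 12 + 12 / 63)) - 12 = -75.37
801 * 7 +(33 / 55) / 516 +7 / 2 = 4825031 / 860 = 5610.50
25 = 25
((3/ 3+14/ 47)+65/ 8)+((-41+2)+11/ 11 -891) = -345761/ 376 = -919.58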